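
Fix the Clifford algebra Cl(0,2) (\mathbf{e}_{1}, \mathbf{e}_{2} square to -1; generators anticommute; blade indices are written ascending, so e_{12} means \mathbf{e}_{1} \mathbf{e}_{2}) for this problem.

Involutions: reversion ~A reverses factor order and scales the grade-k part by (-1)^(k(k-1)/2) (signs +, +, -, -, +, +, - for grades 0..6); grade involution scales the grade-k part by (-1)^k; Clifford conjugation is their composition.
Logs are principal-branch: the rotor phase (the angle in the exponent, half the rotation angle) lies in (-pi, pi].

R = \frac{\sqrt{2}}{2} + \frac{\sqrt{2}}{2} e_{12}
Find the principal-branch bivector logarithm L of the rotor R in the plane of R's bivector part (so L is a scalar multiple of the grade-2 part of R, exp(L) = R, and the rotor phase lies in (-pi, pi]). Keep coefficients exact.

The scalar part of R is \frac{\sqrt{2}}{2}, and that scalar determines the rotor phase on the principal branch; recovering the unit plane as bivector-part over sine of the phase gives L = phase * plane.
Concretely: cos(phase) = \frac{\sqrt{2}}{2} gives phase = ±\frac{\pi}{4}, and since phase/sin(phase) is even the sign is immaterial: L = (phase/sin(phase)) * <R>_2 = (\frac{\sqrt{2} \pi}{4}) * <R>_2.
Answer: \frac{\pi}{4} e_{12}


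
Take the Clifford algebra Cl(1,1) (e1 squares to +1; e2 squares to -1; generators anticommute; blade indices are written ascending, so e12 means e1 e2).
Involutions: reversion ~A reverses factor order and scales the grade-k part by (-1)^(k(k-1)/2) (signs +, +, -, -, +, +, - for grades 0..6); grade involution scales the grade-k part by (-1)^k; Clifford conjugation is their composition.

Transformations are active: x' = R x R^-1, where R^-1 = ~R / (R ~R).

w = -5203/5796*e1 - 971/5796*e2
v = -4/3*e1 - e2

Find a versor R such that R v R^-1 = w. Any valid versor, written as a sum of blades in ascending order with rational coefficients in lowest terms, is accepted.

Take R = v + w = -12931/5796*e1 - 6767/5796*e2. Because q(v) = q(w) = 7/9, conjugation by R sends v exactly to w.
Answer: -12931/5796*e1 - 6767/5796*e2


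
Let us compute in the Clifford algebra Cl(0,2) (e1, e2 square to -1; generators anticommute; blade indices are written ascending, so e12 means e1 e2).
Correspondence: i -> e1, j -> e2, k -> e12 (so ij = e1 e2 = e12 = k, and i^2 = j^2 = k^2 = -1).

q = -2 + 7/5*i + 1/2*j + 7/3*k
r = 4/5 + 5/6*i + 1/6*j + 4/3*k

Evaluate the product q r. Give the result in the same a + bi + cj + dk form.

In blades: q = -2 + 7/5*e1 + 1/2*e2 + 7/3*e12, r = 4/5 + 5/6*e1 + 1/6*e2 + 4/3*e12.
Distribute q over r term by term (generator squares from the signature, products reordered to ascending indices): (-2)*r = -8/5 - 5/3*e1 - 1/3*e2 - 8/3*e12; (7/5*e1)*r = -7/6 + 28/25*e1 - 28/15*e2 + 7/30*e12; (1/2*e2)*r = -1/12 + 2/3*e1 + 2/5*e2 - 5/12*e12; (7/3*e12)*r = -28/9 - 7/18*e1 + 35/18*e2 + 28/15*e12.
Sum: -1073/180 - 121/450*e1 + 13/90*e2 - 59/60*e12; translating back through the correspondence:
Answer: -1073/180 - 121/450*i + 13/90*j - 59/60*k


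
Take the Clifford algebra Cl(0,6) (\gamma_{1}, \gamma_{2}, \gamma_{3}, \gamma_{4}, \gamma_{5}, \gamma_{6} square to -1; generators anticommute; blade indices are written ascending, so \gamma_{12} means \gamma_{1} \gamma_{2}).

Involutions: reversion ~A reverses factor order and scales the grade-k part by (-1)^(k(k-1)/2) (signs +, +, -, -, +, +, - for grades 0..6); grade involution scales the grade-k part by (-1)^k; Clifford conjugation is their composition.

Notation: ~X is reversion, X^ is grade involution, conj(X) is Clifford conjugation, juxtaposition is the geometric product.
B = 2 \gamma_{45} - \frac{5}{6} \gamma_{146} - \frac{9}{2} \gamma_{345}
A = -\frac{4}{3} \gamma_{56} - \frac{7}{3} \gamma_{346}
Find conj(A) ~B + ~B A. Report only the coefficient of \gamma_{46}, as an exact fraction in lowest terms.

first term: -\frac{35}{18} \gamma_{13} - \frac{8}{3} \gamma_{46} - \frac{21}{2} \gamma_{56} - \frac{10}{9} \gamma_{145} + 6 \gamma_{346} - \frac{14}{3} \gamma_{356}
second term: \frac{35}{18} \gamma_{13} - \frac{8}{3} \gamma_{46} + \frac{21}{2} \gamma_{56} - \frac{10}{9} \gamma_{145} + 6 \gamma_{346} + \frac{14}{3} \gamma_{356}
Answer: -\frac{16}{3}


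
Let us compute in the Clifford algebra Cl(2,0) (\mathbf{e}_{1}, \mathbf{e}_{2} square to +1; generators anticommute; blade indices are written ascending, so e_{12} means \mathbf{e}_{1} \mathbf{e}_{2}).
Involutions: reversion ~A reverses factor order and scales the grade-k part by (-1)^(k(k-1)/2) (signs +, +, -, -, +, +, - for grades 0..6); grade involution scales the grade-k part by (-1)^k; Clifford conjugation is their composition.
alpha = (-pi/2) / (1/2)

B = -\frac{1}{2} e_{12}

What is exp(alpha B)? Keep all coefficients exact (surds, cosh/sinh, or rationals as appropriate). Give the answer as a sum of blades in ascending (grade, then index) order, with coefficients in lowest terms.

B^2 = (-\frac{1}{2})^2*(e_{12})^2 = \frac{1}{4}*(-1) = -\frac{1}{4} (a basis 2-blade squares to minus the product of its generators' squares).
B^2 = -\frac{1}{4} — since the square is negative, the closed form is circular: l = \frac{1}{2}, alpha*l = - \frac{\pi}{2}, so exp(alpha B) = cos(- \frac{\pi}{2}) + (sin(- \frac{\pi}{2})/(\frac{1}{2}))*B = 0 + (-2)*B.
Answer: e_{12}


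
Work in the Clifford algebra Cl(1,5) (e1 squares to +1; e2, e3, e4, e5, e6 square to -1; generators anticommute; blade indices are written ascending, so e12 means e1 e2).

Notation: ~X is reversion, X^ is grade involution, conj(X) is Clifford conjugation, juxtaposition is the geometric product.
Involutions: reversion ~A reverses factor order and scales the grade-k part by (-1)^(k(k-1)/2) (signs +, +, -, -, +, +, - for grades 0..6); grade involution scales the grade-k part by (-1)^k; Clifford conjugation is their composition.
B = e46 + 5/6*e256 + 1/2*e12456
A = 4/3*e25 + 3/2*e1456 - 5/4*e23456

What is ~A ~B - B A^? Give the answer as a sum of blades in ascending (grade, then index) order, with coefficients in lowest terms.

first term: 3/4*e2 - 10/9*e6 - 5/8*e13 - 3/2*e15 + 25/24*e34 - 5/4*e124 - 2/3*e146 + 5/4*e235 - 4/3*e2456
second term: 3/4*e2 - 10/9*e6 - 5/8*e13 + 3/2*e15 + 25/24*e34 + 5/4*e124 + 2/3*e146 + 5/4*e235 - 4/3*e2456
Answer: -3*e15 - 5/2*e124 - 4/3*e146


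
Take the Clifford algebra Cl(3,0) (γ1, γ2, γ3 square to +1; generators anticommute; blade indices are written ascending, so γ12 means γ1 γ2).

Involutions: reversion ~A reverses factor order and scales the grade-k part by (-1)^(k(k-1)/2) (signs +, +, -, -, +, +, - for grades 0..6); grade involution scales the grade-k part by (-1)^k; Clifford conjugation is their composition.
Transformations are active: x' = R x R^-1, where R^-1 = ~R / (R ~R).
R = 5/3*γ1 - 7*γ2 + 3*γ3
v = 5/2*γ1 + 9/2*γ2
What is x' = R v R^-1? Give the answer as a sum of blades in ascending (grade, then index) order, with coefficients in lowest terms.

~R = 5/3*γ1 - 7*γ2 + 3*γ3, and R ~R = 547/9, so R^-1 = ~R / (547/9).
R v = -82/3 + 25*γ12 - 15/2*γ13 - 27/2*γ23
Answer: -4375/1094*γ1 + 1965/1094*γ2 - 1476/547*γ3


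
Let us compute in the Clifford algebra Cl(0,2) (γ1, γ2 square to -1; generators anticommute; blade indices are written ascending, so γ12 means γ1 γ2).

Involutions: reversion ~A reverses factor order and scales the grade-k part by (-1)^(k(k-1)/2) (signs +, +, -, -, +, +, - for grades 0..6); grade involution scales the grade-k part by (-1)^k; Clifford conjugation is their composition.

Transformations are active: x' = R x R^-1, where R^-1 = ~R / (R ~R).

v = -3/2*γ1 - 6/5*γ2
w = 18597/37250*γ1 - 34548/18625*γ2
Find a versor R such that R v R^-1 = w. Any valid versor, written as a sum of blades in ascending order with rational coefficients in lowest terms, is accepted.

A norm check does it: q(v) = q(w) = -369/100, hence R = v + w = -18639/18625*γ1 - 56898/18625*γ2 realises the map — parallel part kept, (v - w)/2 negated, v carried to w.
Answer: -18639/18625*γ1 - 56898/18625*γ2


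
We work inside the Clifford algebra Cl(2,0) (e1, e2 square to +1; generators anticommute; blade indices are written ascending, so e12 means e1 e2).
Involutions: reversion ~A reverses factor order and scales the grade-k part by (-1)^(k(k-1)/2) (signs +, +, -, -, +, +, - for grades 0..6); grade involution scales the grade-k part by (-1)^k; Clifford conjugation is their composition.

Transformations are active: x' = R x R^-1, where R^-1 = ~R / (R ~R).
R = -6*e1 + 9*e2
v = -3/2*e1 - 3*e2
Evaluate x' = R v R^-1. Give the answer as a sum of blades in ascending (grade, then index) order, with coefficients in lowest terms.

~R = -6*e1 + 9*e2, and R ~R = 117, so R^-1 = ~R / (117).
R v = -18 + 63/2*e12
Answer: 87/26*e1 + 3/13*e2


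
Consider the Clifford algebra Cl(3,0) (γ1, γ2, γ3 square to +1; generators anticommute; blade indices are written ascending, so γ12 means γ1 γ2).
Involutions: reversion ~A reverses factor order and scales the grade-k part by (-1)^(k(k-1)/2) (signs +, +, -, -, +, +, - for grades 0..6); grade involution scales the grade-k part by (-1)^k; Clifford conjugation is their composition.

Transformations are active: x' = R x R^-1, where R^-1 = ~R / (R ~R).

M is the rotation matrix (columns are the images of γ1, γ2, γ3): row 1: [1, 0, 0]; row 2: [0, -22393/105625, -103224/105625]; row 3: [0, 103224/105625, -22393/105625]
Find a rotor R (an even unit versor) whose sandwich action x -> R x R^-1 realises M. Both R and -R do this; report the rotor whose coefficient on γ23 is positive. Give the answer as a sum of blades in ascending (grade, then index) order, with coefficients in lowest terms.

Method: write R = a + b12*γ12 + b13*γ13 + b23*γ23 with a^2 + b12^2 + b13^2 + b23^2 = 1 (so R^-1 = ~R). Expanding the columns R e_j ~R gives tr M = 4a^2 - 1 and, from the antisymmetric part, M21 - M12 = -4a*b12, M13 - M31 = 4a*b13, M32 - M23 = -4a*b23.
Here tr M = 60839/105625, so a^2 = (1 + tr M)/4 = 41616/105625 and a = ±204/325. Taking a = 204/325: M21 - M12 = 0, M13 - M31 = 0, M32 - M23 = 206448/105625, giving b12 = 0, b13 = 0, b23 = -253/325, i.e. R = 204/325 - 253/325*γ23.
Its γ23 coefficient is negative, so report the other preimage -R.
Answer: -204/325 + 253/325*γ23. Key observation: the double cover Spin(3) -> SO(3) sends R and -R to the same matrix (trace 60839/105625 here), so the stated sign of the γ23 coefficient is what selects one sheet.


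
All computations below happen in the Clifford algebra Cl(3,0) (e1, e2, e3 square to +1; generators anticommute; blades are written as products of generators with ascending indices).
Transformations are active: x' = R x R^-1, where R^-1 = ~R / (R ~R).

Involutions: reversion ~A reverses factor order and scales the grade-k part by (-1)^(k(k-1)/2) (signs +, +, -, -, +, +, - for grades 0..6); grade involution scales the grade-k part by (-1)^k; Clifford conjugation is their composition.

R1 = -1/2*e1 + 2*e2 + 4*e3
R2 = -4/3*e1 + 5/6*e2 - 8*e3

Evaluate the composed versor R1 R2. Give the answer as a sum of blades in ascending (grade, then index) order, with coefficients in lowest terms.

Distribute over the terms of R1 (each basis-blade product reordered to ascending indices, repeated generators contracted through their squares):
(-1/2*e1) R2 = 2/3 - 5/12*e1 e2 + 4*e1 e3
(2*e2) R2 = 5/3 + 8/3*e1 e2 - 16*e2 e3
(4*e3) R2 = -32 + 16/3*e1 e3 - 10/3*e2 e3
Summing the partial products and collecting blades:
Answer: -89/3 + 9/4*e1 e2 + 28/3*e1 e3 - 58/3*e2 e3


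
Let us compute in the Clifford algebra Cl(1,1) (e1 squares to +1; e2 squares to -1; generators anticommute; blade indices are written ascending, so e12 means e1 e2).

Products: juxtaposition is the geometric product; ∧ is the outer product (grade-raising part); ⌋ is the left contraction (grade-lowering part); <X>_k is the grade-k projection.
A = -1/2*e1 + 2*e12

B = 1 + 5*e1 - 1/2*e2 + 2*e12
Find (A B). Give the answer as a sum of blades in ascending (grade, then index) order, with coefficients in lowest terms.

step 1: 3/2 + 1/2*e1 - 11*e2 + 9/4*e12
Answer: 3/2 + 1/2*e1 - 11*e2 + 9/4*e12


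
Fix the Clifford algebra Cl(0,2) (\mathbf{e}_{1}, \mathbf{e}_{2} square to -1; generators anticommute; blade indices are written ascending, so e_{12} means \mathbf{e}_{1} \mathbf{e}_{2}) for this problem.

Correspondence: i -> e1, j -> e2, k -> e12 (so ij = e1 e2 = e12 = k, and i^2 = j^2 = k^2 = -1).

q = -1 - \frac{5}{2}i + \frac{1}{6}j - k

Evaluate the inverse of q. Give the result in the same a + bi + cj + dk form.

In blades: q = -1 - \frac{5}{2} e_{1} + \frac{1}{6} e_{2} - e_{12}.
With qbar = -1 + \frac{5}{2} e_{1} - \frac{1}{6} e_{2} + e_{12} (scalar fixed, mapped units negated), q qbar = \frac{149}{18} (the sum of squared coefficients), so q^-1 = qbar / (\frac{149}{18}) = -\frac{18}{149} + \frac{45}{149} e_{1} - \frac{3}{149} e_{2} + \frac{18}{149} e_{12}; translating back:
Answer: -\frac{18}{149} + \frac{45}{149}i - \frac{3}{149}j + \frac{18}{149}k


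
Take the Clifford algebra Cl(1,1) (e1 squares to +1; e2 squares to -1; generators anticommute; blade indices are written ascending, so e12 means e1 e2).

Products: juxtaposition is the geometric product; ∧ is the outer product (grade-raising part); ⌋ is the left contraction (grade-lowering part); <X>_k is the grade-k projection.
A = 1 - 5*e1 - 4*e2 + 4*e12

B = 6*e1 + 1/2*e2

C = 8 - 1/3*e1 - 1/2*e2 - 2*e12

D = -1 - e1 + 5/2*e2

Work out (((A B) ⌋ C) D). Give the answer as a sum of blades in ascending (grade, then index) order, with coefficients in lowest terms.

step 1: -28 + 4*e1 - 47/2*e2 + 43/2*e12
step 2: -3361/12 + 169/3*e1 + 6*e2 + 56*e12
step 3: 835/4 + 335/4*e1 - 15605/24*e2 + 545/6*e12
Answer: 835/4 + 335/4*e1 - 15605/24*e2 + 545/6*e12


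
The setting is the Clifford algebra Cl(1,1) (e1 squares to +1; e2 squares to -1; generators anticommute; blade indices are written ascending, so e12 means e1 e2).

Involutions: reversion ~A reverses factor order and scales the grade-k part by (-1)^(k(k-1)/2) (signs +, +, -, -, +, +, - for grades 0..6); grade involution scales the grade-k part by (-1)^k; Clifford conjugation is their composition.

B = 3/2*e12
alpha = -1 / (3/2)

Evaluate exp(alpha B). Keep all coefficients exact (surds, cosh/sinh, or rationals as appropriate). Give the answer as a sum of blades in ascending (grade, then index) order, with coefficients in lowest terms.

B^2 = (3/2)^2*(e12)^2 = 9/4*(+1) = 9/4 (a basis 2-blade squares to minus the product of its generators' squares).
B^2 = 9/4 — the series telescopes hyperbolically here: l = 3/2, alpha*l = -1, so exp(alpha B) = cosh(-1) + (sinh(-1)/(3/2))*B = cosh(1) + (-2*sinh(1)/3)*B.
Answer: cosh(1) - sinh(1)*e12


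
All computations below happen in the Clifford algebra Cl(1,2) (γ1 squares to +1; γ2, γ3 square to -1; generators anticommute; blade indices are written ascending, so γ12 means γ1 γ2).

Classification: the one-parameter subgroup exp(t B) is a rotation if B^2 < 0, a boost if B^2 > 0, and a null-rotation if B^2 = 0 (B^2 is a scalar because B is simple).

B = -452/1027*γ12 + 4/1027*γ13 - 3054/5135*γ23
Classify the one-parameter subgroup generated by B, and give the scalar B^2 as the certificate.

B^2 term by term: the squares give (-452/1027)^2*(γ12)^2 + (4/1027)^2*(γ13)^2 + (-3054/5135)^2*(γ23)^2 = 204304/1054729*(+1) + 16/1054729*(+1) + 9326916/26368225*(-1) = -4/25 (each basis 2-blade squares to minus the product of its generators' squares); cross terms between blades sharing an index anticommute and cancel. So B^2 = -4/25.
Answer: rotation, certificate B^2 = -4/25. B^2 = -4/25 is basis-independent, so its sign is the whole story.


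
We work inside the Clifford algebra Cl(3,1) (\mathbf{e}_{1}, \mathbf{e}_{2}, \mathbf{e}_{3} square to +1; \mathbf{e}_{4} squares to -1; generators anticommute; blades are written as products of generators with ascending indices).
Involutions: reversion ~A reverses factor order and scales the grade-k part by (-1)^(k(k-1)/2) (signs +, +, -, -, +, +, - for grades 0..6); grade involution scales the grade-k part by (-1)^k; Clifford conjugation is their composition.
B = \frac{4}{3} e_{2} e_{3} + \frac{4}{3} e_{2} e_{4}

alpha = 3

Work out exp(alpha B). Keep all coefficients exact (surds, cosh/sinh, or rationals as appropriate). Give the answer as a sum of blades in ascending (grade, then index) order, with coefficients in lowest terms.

B^2 term by term: the squares give (\frac{4}{3})^2*(e_{2} e_{3})^2 + (\frac{4}{3})^2*(e_{2} e_{4})^2 = \frac{16}{9}*(-1) + \frac{16}{9}*(+1) = 0 (each basis 2-blade squares to minus the product of its generators' squares); cross terms between blades sharing an index anticommute and cancel. So B^2 = 0.
B^2 = 0, and the exponential is exactly linear here: exp(alpha B) = 1 + alpha B (parabolic case).
Answer: 1 + 4 e_{2} e_{3} + 4 e_{2} e_{4}


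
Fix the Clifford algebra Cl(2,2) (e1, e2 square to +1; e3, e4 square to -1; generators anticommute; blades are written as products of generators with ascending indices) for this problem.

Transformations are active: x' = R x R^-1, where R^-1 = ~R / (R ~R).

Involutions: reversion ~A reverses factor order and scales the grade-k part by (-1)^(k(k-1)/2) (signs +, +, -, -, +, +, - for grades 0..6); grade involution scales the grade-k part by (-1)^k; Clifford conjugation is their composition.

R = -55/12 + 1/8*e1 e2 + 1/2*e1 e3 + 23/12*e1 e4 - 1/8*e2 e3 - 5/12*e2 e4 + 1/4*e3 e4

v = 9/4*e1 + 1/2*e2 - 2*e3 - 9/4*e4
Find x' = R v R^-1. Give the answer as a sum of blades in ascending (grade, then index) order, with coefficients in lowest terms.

~R = -55/12 - 1/8*e1 e2 - 1/2*e1 e3 - 23/12*e1 e4 + 1/8*e2 e3 + 5/12*e2 e4 - 1/4*e3 e4, and R ~R = 611/36, so R^-1 = ~R / (611/36).
R v = -79/16*e1 - 361/96*e2 + 26/3*e3 + 137/24*e4 - 25/32*e1 e2 e3 - 209/96*e1 e2 e4 + 157/48*e1 e3 e4 - 41/96*e2 e3 e4
Answer: 7717/19552*e1 + 9587/9776*e2 - 37787/19552*e3 - 10403/9776*e4


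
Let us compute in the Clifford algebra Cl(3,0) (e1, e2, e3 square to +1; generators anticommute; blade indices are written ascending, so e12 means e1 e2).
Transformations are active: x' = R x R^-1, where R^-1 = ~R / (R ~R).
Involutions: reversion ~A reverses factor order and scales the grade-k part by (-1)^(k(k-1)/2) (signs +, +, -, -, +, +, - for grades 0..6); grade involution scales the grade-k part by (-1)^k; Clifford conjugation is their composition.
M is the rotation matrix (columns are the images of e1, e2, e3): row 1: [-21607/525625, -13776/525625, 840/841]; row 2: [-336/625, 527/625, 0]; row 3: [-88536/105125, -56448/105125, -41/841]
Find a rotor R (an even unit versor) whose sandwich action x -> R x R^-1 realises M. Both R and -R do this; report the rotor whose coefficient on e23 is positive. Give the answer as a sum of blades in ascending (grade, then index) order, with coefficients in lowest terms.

Method: write R = a + b12*e12 + b13*e13 + b23*e23 with a^2 + b12^2 + b13^2 + b23^2 = 1 (so R^-1 = ~R). Expanding the columns R e_j ~R gives tr M = 4a^2 - 1 and, from the antisymmetric part, M21 - M12 = -4a*b12, M13 - M31 = 4a*b13, M32 - M23 = -4a*b23.
Here tr M = 15839/21025, so a^2 = (1 + tr M)/4 = 9216/21025 and a = ±96/145. Taking a = 96/145: M21 - M12 = -10752/21025, M13 - M31 = 193536/105125, M32 - M23 = -56448/105125, giving b12 = 28/145, b13 = 504/725, b23 = 147/725, i.e. R = 96/145 + 28/145*e12 + 504/725*e13 + 147/725*e23.
Its e23 coefficient is already positive.
Answer: 96/145 + 28/145*e12 + 504/725*e13 + 147/725*e23. Uniqueness: Spin(3) -> SO(3) maps R and -R to the same rotation of trace 15839/21025; fixing the sign of the e23 coefficient removes the ambiguity.


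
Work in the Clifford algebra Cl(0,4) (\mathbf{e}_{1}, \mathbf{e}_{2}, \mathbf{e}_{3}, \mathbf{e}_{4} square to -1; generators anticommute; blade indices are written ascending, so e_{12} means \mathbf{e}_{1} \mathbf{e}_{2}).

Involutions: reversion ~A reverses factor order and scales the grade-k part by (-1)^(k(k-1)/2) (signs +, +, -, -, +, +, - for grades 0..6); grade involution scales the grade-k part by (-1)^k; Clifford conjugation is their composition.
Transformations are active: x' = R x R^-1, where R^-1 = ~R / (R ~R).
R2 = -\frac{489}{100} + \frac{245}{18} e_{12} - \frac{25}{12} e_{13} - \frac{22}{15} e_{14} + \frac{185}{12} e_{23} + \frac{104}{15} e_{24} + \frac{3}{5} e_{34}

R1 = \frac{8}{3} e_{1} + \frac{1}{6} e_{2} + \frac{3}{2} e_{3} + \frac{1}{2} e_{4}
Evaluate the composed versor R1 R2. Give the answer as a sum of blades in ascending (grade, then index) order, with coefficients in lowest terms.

Distribute over the terms of R1 (each basis-blade product reordered to ascending indices, repeated generators contracted through their squares):
(\frac{8}{3} e_{1}) R2 = -\frac{326}{25} e_{1} - \frac{980}{27} e_{2} + \frac{50}{9} e_{3} + \frac{176}{45} e_{4} + \frac{370}{9} e_{123} + \frac{832}{45} e_{124} + \frac{8}{5} e_{134}
(\frac{1}{6} e_{2}) R2 = \frac{245}{108} e_{1} - \frac{163}{200} e_{2} - \frac{185}{72} e_{3} - \frac{52}{45} e_{4} + \frac{25}{72} e_{123} + \frac{11}{45} e_{124} + \frac{1}{10} e_{234}
(\frac{3}{2} e_{3}) R2 = -\frac{25}{8} e_{1} + \frac{185}{8} e_{2} - \frac{1467}{200} e_{3} - \frac{9}{10} e_{4} + \frac{245}{12} e_{123} + \frac{11}{5} e_{134} - \frac{52}{5} e_{234}
(\frac{1}{2} e_{4}) R2 = -\frac{11}{15} e_{1} + \frac{52}{15} e_{2} + \frac{3}{10} e_{3} - \frac{489}{200} e_{4} + \frac{245}{36} e_{124} - \frac{25}{24} e_{134} + \frac{185}{24} e_{234}
Summing the partial products and collecting blades:
Answer: -\frac{79001}{5400} e_{1} - \frac{28403}{2700} e_{2} - \frac{911}{225} e_{3} - \frac{1061}{1800} e_{4} + \frac{495}{8} e_{123} + \frac{4597}{180} e_{124} + \frac{331}{120} e_{134} - \frac{311}{120} e_{234}


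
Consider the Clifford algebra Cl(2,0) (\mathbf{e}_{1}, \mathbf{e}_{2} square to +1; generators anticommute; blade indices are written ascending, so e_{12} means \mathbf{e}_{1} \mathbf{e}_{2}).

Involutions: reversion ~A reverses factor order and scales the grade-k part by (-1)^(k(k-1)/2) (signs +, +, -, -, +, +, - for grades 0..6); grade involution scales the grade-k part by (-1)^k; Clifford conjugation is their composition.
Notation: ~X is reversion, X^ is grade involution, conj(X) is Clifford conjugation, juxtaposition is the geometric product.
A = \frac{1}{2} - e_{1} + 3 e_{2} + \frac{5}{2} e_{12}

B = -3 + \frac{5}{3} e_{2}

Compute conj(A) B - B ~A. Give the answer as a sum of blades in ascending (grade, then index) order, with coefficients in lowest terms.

first term: -\frac{13}{2} - \frac{43}{6} e_{1} + \frac{59}{6} e_{2} + \frac{55}{6} e_{12}
second term: \frac{7}{2} + \frac{43}{6} e_{1} - \frac{49}{6} e_{2} + \frac{55}{6} e_{12}
Answer: -10 - \frac{43}{3} e_{1} + 18 e_{2}


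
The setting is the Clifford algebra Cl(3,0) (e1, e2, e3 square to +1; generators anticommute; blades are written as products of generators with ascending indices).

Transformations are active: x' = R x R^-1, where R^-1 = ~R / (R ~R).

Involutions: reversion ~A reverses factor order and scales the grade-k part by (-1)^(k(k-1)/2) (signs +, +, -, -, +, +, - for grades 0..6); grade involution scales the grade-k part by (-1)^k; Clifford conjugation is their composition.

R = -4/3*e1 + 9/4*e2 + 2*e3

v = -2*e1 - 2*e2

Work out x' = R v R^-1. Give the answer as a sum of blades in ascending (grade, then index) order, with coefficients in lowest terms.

~R = -4/3*e1 + 9/4*e2 + 2*e3, and R ~R = 1561/144, so R^-1 = ~R / (1561/144).
R v = -11/6 + 43/6*e1 e2 + 4*e1 e3 + 4*e2 e3
Answer: 3826/1561*e1 + 1934/1561*e2 - 1056/1561*e3


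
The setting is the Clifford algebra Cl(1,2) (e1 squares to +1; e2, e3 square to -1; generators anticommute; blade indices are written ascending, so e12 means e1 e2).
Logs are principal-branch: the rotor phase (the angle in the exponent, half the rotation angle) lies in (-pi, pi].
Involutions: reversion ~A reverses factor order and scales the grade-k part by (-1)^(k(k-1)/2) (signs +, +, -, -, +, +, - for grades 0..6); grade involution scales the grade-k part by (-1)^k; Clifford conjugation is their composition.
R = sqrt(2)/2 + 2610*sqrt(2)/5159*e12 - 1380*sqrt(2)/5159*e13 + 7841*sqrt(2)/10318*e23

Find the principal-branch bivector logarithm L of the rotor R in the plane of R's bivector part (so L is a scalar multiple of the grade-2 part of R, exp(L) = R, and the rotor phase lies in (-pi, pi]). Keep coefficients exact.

The scalar part of R is sqrt(2)/2, which fixes the principal-branch rotor phase; the unit plane is then the bivector part divided by the sine of that phase, and L is that plane scaled by the phase.
Concretely: cos(phase) = sqrt(2)/2 gives phase = ±pi/4, and since phase/sin(phase) is even the sign is immaterial: L = (phase/sin(phase)) * <R>_2 = (sqrt(2)*pi/4) * <R>_2.
Answer: 1305*pi/5159*e12 - 690*pi/5159*e13 + 7841*pi/20636*e23


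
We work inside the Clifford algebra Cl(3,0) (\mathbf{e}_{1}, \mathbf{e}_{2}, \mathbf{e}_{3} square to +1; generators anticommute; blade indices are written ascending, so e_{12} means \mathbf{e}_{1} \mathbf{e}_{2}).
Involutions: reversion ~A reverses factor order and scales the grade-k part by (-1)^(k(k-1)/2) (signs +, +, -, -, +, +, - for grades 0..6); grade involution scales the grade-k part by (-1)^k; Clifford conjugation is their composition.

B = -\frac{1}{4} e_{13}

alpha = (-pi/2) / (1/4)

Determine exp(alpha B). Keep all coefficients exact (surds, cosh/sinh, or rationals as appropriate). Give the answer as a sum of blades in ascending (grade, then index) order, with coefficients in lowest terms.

B^2 = (-\frac{1}{4})^2*(e_{13})^2 = \frac{1}{16}*(-1) = -\frac{1}{16} (a basis 2-blade squares to minus the product of its generators' squares).
B^2 = -\frac{1}{16} — a negative square means the series sums to a rotation: l = \frac{1}{4}, alpha*l = - \frac{\pi}{2}, so exp(alpha B) = cos(- \frac{\pi}{2}) + (sin(- \frac{\pi}{2})/(\frac{1}{4}))*B = 0 + (-4)*B.
Answer: e_{13}


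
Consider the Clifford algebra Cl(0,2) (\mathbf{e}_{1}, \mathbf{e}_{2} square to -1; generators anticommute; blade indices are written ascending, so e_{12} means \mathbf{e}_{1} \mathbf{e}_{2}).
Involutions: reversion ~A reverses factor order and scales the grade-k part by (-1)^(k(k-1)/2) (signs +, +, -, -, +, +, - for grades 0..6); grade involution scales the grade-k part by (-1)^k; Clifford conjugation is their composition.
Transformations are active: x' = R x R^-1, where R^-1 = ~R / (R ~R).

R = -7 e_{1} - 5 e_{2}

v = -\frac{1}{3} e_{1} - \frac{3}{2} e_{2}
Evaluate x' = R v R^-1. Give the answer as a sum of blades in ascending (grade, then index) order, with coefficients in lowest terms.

~R = -7 e_{1} - 5 e_{2}, and R ~R = -74, so R^-1 = ~R / (-74).
R v = -\frac{59}{6} + \frac{53}{6} e_{12}
Answer: -\frac{113}{74} e_{1} + \frac{19}{111} e_{2}


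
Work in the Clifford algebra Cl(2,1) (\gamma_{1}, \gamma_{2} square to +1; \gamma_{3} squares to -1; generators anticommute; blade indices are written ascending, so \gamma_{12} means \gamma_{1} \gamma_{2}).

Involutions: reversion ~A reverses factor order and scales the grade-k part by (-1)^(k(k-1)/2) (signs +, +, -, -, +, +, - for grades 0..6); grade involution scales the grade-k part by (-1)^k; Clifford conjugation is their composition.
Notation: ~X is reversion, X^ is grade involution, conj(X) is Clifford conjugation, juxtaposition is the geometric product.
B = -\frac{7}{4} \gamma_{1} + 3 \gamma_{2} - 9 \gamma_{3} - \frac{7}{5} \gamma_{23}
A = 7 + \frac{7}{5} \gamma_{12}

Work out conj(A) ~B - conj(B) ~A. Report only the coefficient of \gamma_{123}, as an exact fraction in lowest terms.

first term: -\frac{329}{20} \gamma_{1} + \frac{371}{20} \gamma_{2} - 63 \gamma_{3} - \frac{49}{25} \gamma_{13} + \frac{49}{5} \gamma_{23} + \frac{63}{5} \gamma_{123}
second term: \frac{161}{20} \gamma_{1} - \frac{469}{20} \gamma_{2} + 63 \gamma_{3} + \frac{49}{25} \gamma_{13} + \frac{49}{5} \gamma_{23} - \frac{63}{5} \gamma_{123}
Answer: \frac{126}{5}


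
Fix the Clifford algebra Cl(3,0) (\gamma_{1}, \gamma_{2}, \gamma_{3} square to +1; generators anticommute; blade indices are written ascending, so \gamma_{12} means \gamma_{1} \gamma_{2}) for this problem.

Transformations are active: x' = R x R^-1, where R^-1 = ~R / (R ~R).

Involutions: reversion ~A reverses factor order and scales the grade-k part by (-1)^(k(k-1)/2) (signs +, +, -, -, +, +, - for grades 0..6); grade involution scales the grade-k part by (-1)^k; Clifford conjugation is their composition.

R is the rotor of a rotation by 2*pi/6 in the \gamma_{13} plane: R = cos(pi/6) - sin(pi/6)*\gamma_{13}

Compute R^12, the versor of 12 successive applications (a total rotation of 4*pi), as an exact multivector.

Rotor phase runs at HALF the rotation angle; powers of one rotor simply add phase, so after 12 steps in \gamma_{13} the phase is 12*pi/6 = 2 \pi and R^12 = cos(2 \pi) - sin(2 \pi)*\gamma_{13}.
cos(2 \pi) = 1 and sin(2 \pi) = 0, so R^12 = 1. The total rotation 4*pi is 2 full turns, so every vector returns to itself, yet the rotor is +1, back on the identity sheet (an even number of 2*pi turns).
Answer: 1


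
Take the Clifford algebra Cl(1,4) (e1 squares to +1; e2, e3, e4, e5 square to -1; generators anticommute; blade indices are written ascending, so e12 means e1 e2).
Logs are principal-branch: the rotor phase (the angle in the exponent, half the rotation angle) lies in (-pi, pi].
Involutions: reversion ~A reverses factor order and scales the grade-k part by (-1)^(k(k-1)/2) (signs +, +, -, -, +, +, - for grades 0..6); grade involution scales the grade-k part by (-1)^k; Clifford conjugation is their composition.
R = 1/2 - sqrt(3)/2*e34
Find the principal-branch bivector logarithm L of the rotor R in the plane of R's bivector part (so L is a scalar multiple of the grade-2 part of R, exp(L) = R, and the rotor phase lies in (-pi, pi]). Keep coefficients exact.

The scalar part of R is 1/2, and that scalar determines the rotor phase on the principal branch; recovering the unit plane as bivector-part over sine of the phase gives L = phase * plane.
Concretely: cos(phase) = 1/2 gives phase = ±pi/3, and since phase/sin(phase) is even the sign is immaterial: L = (phase/sin(phase)) * <R>_2 = (2*sqrt(3)*pi/9) * <R>_2.
Answer: -pi/3*e34


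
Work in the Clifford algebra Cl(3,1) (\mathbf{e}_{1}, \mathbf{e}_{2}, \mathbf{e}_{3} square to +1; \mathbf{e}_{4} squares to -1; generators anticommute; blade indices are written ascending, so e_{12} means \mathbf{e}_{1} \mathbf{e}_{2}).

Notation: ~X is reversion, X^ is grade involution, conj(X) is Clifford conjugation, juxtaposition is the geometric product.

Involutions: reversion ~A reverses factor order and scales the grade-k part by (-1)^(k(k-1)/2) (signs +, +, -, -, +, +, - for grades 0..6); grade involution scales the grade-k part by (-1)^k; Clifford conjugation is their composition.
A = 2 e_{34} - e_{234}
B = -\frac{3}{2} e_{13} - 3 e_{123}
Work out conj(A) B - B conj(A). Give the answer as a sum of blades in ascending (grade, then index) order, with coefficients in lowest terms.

first term: -\frac{9}{2} e_{124}
second term: \frac{9}{2} e_{124}
Answer: -9 e_{124}


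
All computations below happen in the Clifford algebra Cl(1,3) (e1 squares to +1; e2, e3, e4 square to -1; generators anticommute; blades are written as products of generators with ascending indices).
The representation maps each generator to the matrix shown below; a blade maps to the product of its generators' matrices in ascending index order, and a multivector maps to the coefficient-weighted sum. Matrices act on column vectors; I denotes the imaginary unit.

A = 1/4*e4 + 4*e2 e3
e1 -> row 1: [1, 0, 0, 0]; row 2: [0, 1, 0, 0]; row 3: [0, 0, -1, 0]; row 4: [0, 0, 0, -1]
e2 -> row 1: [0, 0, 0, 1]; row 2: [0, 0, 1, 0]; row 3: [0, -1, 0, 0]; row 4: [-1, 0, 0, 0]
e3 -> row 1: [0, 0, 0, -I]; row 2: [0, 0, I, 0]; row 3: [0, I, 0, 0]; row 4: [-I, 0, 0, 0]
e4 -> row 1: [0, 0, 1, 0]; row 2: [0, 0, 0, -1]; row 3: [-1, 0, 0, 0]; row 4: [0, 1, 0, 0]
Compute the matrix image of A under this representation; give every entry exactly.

Bivector images (products of the table entries): rho(e2 e3) = rho(e2)rho(e3) = row 1: [-I, 0, 0, 0]; row 2: [0, I, 0, 0]; row 3: [0, 0, -I, 0]; row 4: [0, 0, 0, I].
M = (1/4)*rho(e4) + (4)*rho(e2 e3), summed entrywise:
Answer: row 1: [-4*I, 0, 1/4, 0]; row 2: [0, 4*I, 0, -1/4]; row 3: [-1/4, 0, -4*I, 0]; row 4: [0, 1/4, 0, 4*I]


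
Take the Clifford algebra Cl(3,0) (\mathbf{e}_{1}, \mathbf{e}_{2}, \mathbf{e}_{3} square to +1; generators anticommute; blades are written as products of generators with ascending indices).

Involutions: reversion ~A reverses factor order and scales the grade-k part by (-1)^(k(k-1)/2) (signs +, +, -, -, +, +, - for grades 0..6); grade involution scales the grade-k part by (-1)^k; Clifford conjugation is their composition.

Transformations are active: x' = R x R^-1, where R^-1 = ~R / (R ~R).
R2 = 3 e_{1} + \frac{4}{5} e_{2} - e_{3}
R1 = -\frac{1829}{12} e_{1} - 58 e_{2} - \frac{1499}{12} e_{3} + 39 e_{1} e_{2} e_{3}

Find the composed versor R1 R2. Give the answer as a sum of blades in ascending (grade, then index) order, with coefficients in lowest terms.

Distribute over the terms of R2 (each basis-blade product reordered to ascending indices, repeated generators contracted through their squares):
R1 (3 e_{1}) = -\frac{1829}{4} + 174 e_{1} e_{2} + \frac{1499}{4} e_{1} e_{3} + 117 e_{2} e_{3}
R1 (\frac{4}{5} e_{2}) = -\frac{232}{5} - \frac{1829}{15} e_{1} e_{2} - \frac{156}{5} e_{1} e_{3} + \frac{1499}{15} e_{2} e_{3}
R1 (-e_{3}) = \frac{1499}{12} - 39 e_{1} e_{2} + \frac{1829}{12} e_{1} e_{3} + 58 e_{2} e_{3}
Summing the partial products and collecting blades:
Answer: -\frac{5681}{15} + \frac{196}{15} e_{1} e_{2} + \frac{14879}{30} e_{1} e_{3} + \frac{4124}{15} e_{2} e_{3}


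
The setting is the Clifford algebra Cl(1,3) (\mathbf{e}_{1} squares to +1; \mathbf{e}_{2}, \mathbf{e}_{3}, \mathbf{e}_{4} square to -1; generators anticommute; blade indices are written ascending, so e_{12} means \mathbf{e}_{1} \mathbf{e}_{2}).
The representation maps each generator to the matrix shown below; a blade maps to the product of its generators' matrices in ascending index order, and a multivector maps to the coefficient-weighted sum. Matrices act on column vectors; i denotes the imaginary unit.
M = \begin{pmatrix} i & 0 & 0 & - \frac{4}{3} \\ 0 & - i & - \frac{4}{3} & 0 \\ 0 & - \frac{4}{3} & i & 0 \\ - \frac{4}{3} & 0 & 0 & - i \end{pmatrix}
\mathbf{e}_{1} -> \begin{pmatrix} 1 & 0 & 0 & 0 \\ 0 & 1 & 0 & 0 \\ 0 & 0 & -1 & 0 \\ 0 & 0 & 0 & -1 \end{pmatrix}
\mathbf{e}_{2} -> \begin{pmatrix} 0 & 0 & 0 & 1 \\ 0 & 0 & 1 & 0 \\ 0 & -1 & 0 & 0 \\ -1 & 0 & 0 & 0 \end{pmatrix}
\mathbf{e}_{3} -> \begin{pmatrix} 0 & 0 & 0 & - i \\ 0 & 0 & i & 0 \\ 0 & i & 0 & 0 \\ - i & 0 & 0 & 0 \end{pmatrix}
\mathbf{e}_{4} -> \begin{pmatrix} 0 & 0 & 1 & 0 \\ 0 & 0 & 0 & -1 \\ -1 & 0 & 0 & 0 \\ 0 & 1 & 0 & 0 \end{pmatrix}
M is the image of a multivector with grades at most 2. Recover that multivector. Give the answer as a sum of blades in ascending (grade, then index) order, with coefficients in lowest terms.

Method: the blade images are trace-orthogonal — tr(rho(e_A) rho(e_B)^-1) = 4 if A = B and 0 otherwise — and rho(e_A)^-1 = (e_A)^2 * rho(e_A) with (e_A)^2 = +1 or -1, so the coefficient of e_A in the preimage is (e_A)^2 * tr(M rho(e_A))/4.
Nonzero projections over blades of grade <= 2: e_{12}: (e_{12})^2 = +1, tr(M rho(e_{12})) = - \frac{16}{3}, coefficient -\frac{4}{3}; e_{23}: (e_{23})^2 = -1, tr(M rho(e_{23})) = 4, coefficient -1. Every other blade of grade <= 2 projects to 0.
Answer: -\frac{4}{3} e_{12} - e_{23}


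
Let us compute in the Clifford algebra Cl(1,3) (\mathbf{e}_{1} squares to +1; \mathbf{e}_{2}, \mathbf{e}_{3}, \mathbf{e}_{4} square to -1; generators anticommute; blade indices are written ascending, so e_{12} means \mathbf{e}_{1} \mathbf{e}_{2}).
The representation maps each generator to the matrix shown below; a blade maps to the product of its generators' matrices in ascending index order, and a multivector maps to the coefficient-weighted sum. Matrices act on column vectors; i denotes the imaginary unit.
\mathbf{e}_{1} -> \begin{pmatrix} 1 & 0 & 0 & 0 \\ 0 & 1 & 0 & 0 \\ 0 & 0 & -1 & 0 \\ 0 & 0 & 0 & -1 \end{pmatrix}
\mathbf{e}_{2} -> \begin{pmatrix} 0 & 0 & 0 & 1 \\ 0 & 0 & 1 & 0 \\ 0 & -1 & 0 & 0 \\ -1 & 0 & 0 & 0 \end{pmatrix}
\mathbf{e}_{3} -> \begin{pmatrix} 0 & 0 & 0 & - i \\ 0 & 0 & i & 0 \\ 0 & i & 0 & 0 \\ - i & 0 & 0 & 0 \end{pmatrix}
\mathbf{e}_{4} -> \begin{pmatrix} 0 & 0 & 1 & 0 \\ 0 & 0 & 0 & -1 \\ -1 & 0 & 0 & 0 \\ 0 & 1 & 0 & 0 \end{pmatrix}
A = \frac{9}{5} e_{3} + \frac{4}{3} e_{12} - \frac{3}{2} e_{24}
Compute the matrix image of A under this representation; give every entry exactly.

Bivector images (products of the table entries): rho(e_{12}) = rho(\mathbf{e}_{1})rho(\mathbf{e}_{2}) = \begin{pmatrix} 0 & 0 & 0 & 1 \\ 0 & 0 & 1 & 0 \\ 0 & 1 & 0 & 0 \\ 1 & 0 & 0 & 0 \end{pmatrix}; rho(e_{24}) = rho(\mathbf{e}_{2})rho(\mathbf{e}_{4}) = \begin{pmatrix} 0 & 1 & 0 & 0 \\ -1 & 0 & 0 & 0 \\ 0 & 0 & 0 & 1 \\ 0 & 0 & -1 & 0 \end{pmatrix}.
M = (\frac{9}{5})*rho(e_{3}) + (\frac{4}{3})*rho(e_{12}) + (-\frac{3}{2})*rho(e_{24}), summed entrywise:
Answer: \begin{pmatrix} 0 & - \frac{3}{2} & 0 & \frac{4}{3} - \frac{9 i}{5} \\ \frac{3}{2} & 0 & \frac{4}{3} + \frac{9 i}{5} & 0 \\ 0 & \frac{4}{3} + \frac{9 i}{5} & 0 & - \frac{3}{2} \\ \frac{4}{3} - \frac{9 i}{5} & 0 & \frac{3}{2} & 0 \end{pmatrix}


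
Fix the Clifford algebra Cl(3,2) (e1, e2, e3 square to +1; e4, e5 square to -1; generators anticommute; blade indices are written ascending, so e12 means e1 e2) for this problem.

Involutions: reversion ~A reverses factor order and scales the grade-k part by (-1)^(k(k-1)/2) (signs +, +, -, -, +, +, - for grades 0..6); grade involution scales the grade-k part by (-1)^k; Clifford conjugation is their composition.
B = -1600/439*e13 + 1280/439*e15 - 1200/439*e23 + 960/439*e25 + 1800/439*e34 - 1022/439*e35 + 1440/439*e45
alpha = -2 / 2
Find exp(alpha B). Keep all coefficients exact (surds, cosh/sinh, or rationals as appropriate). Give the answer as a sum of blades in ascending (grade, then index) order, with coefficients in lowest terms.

B^2 term by term: the squares give (-1600/439)^2*(e13)^2 + (1280/439)^2*(e15)^2 + (-1200/439)^2*(e23)^2 + (960/439)^2*(e25)^2 + (1800/439)^2*(e34)^2 + (-1022/439)^2*(e35)^2 + (1440/439)^2*(e45)^2 = 2560000/192721*(-1) + 1638400/192721*(+1) + 1440000/192721*(-1) + 921600/192721*(+1) + 3240000/192721*(+1) + 1044484/192721*(+1) + 2073600/192721*(-1) = 4 (each basis 2-blade squares to minus the product of its generators' squares); cross terms between blades sharing an index anticommute and cancel; the commuting (index-disjoint) pairs give grade-4 terms 2*c*c'*(blade product), which cancel blade by blade — e1235: 3072000/192721 - 3072000/192721 = 0; e1345: -4608000/192721 + 4608000/192721 = 0; e2345: -3456000/192721 + 3456000/192721 = 0 — confirming B is simple. So B^2 = 4.
B^2 = 4 — the series telescopes hyperbolically here: l = 2, alpha*l = -2, so exp(alpha B) = cosh(-2) + (sinh(-2)/2)*B = cosh(2) + (-sinh(2)/2)*B.
Answer: cosh(2) + 800*sinh(2)/439*e13 - 640*sinh(2)/439*e15 + 600*sinh(2)/439*e23 - 480*sinh(2)/439*e25 - 900*sinh(2)/439*e34 + 511*sinh(2)/439*e35 - 720*sinh(2)/439*e45


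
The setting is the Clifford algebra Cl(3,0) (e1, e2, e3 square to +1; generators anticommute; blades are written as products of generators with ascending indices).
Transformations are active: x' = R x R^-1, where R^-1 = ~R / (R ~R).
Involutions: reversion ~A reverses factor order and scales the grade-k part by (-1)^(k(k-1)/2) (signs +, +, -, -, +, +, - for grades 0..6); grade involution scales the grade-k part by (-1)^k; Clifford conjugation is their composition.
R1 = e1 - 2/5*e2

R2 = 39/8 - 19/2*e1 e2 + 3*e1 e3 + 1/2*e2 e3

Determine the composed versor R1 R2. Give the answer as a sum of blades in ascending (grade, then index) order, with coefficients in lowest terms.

Distribute over the terms of R1 (each basis-blade product reordered to ascending indices, repeated generators contracted through their squares):
(e1) R2 = 39/8*e1 - 19/2*e2 + 3*e3 + 1/2*e1 e2 e3
(-2/5*e2) R2 = -19/5*e1 - 39/20*e2 - 1/5*e3 + 6/5*e1 e2 e3
Summing the partial products and collecting blades:
Answer: 43/40*e1 - 229/20*e2 + 14/5*e3 + 17/10*e1 e2 e3


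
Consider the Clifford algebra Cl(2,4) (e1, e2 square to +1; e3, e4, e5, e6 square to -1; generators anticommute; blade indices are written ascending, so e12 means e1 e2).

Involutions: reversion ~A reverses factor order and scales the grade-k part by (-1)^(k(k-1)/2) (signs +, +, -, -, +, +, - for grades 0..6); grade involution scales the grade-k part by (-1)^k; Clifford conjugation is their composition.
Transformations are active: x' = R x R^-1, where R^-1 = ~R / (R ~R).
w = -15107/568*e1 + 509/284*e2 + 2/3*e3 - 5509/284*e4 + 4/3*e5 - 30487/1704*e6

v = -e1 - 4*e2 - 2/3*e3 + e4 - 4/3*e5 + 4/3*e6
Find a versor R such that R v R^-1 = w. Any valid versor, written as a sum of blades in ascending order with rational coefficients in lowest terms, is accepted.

Since q(v) = q(w) = 12, the sum R = v + w = -15675/568*e1 - 627/284*e2 - 5225/284*e4 - 9405/568*e6 does the job whenever invertible.
Answer: -15675/568*e1 - 627/284*e2 - 5225/284*e4 - 9405/568*e6
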